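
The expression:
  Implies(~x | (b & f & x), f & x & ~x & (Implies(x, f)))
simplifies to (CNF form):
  x & (~b | ~f)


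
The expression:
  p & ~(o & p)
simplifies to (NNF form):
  p & ~o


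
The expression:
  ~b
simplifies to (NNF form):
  ~b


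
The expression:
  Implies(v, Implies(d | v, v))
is always true.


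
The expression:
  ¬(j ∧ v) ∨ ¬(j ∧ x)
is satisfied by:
  {v: False, x: False, j: False}
  {j: True, v: False, x: False}
  {x: True, v: False, j: False}
  {j: True, x: True, v: False}
  {v: True, j: False, x: False}
  {j: True, v: True, x: False}
  {x: True, v: True, j: False}


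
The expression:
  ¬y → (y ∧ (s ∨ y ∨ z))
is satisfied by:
  {y: True}


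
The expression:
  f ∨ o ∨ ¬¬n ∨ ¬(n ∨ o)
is always true.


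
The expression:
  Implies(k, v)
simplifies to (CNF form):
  v | ~k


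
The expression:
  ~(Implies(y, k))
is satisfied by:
  {y: True, k: False}


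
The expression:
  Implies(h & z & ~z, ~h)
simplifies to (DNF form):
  True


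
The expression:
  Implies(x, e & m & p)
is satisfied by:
  {e: True, m: True, p: True, x: False}
  {e: True, m: True, p: False, x: False}
  {e: True, p: True, m: False, x: False}
  {e: True, p: False, m: False, x: False}
  {m: True, p: True, e: False, x: False}
  {m: True, p: False, e: False, x: False}
  {p: True, e: False, m: False, x: False}
  {p: False, e: False, m: False, x: False}
  {x: True, e: True, m: True, p: True}


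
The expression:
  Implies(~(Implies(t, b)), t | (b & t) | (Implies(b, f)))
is always true.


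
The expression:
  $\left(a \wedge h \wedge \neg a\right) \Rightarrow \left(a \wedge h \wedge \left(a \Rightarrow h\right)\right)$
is always true.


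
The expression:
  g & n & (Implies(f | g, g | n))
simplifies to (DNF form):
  g & n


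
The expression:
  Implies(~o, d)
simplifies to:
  d | o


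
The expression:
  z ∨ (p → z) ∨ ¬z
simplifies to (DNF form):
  True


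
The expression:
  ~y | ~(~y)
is always true.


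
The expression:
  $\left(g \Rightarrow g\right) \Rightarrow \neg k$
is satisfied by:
  {k: False}


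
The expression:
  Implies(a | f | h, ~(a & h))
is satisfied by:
  {h: False, a: False}
  {a: True, h: False}
  {h: True, a: False}


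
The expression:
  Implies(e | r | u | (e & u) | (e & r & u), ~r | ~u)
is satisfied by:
  {u: False, r: False}
  {r: True, u: False}
  {u: True, r: False}


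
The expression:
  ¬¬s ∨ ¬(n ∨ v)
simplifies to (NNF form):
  s ∨ (¬n ∧ ¬v)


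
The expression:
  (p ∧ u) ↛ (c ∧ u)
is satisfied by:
  {p: True, u: True, c: False}


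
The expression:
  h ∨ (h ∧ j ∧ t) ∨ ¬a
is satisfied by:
  {h: True, a: False}
  {a: False, h: False}
  {a: True, h: True}


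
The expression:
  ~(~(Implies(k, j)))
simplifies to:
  j | ~k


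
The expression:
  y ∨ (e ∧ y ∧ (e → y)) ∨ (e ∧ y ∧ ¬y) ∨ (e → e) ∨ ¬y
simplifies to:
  True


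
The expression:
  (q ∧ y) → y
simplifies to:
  True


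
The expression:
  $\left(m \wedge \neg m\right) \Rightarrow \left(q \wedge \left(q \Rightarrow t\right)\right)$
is always true.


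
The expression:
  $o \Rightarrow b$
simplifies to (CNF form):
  $b \vee \neg o$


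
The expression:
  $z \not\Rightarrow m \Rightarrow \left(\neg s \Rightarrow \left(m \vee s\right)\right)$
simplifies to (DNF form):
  $m \vee s \vee \neg z$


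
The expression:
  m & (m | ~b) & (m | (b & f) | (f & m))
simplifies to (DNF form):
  m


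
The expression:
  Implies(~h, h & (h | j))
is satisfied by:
  {h: True}


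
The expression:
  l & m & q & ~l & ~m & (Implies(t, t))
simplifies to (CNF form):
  False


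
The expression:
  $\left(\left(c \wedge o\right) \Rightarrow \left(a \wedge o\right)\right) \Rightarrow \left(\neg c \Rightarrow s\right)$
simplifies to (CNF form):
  $c \vee s$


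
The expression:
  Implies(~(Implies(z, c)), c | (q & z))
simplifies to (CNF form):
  c | q | ~z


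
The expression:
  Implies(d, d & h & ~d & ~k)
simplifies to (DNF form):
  ~d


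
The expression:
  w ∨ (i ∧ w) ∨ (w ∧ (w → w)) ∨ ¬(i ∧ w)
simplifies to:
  True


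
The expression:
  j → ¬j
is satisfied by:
  {j: False}


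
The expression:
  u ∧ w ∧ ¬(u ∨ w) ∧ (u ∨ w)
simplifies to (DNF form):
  False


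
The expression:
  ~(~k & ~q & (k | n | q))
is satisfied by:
  {k: True, q: True, n: False}
  {k: True, q: False, n: False}
  {q: True, k: False, n: False}
  {k: False, q: False, n: False}
  {k: True, n: True, q: True}
  {k: True, n: True, q: False}
  {n: True, q: True, k: False}


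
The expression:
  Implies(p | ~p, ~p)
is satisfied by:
  {p: False}


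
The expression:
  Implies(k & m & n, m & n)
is always true.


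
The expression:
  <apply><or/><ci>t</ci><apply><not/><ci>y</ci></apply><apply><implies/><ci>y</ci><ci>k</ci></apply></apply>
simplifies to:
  <apply><or/><ci>k</ci><ci>t</ci><apply><not/><ci>y</ci></apply></apply>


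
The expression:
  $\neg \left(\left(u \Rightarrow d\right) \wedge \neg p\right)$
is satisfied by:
  {u: True, p: True, d: False}
  {p: True, d: False, u: False}
  {u: True, p: True, d: True}
  {p: True, d: True, u: False}
  {u: True, d: False, p: False}


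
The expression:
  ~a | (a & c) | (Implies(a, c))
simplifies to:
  c | ~a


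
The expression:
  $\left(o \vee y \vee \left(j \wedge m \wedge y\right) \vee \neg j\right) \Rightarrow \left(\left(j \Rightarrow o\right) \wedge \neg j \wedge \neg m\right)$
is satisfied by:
  {o: False, m: False, j: False, y: False}
  {y: True, o: False, m: False, j: False}
  {o: True, y: False, m: False, j: False}
  {y: True, o: True, m: False, j: False}
  {j: True, y: False, o: False, m: False}
  {j: True, m: True, y: False, o: False}


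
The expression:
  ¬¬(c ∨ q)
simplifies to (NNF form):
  c ∨ q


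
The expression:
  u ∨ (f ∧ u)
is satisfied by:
  {u: True}


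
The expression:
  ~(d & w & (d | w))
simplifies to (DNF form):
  ~d | ~w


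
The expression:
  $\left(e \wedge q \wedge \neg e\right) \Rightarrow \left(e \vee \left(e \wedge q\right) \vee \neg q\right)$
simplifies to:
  $\text{True}$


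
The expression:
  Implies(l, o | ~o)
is always true.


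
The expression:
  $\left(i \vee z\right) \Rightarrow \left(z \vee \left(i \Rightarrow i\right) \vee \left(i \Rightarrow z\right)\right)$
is always true.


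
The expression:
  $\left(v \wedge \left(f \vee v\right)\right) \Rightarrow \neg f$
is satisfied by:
  {v: False, f: False}
  {f: True, v: False}
  {v: True, f: False}


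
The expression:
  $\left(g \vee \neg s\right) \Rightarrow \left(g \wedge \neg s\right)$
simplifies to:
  $\left(g \wedge \neg s\right) \vee \left(s \wedge \neg g\right)$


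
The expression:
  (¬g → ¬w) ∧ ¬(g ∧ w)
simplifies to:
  ¬w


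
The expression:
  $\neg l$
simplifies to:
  $\neg l$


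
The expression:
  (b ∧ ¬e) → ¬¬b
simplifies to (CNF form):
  True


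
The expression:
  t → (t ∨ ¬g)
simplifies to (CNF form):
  True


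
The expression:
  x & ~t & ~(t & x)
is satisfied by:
  {x: True, t: False}


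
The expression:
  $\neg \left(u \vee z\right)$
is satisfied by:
  {u: False, z: False}


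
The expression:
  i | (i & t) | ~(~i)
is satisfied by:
  {i: True}


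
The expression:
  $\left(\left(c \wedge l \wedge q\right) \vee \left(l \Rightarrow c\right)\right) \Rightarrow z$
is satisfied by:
  {z: True, l: True, c: False}
  {z: True, c: False, l: False}
  {z: True, l: True, c: True}
  {z: True, c: True, l: False}
  {l: True, c: False, z: False}


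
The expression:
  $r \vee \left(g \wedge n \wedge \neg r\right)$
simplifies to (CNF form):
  $\left(g \vee r\right) \wedge \left(n \vee r\right)$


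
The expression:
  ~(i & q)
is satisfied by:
  {q: False, i: False}
  {i: True, q: False}
  {q: True, i: False}


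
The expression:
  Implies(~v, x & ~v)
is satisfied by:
  {x: True, v: True}
  {x: True, v: False}
  {v: True, x: False}


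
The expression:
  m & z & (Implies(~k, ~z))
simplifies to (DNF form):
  k & m & z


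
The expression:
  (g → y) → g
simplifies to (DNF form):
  g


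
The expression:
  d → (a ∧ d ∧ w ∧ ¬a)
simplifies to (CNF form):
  ¬d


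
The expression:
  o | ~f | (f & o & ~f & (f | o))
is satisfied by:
  {o: True, f: False}
  {f: False, o: False}
  {f: True, o: True}


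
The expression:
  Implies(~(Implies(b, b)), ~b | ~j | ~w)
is always true.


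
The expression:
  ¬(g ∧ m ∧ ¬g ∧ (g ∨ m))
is always true.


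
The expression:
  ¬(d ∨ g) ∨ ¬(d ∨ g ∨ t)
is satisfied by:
  {g: False, d: False}


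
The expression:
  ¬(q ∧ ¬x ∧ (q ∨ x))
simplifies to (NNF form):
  x ∨ ¬q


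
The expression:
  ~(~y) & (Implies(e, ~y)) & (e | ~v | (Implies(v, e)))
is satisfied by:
  {y: True, v: False, e: False}


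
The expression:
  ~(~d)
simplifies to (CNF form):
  d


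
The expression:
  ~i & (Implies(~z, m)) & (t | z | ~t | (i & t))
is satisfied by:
  {z: True, m: True, i: False}
  {z: True, i: False, m: False}
  {m: True, i: False, z: False}


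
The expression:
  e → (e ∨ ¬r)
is always true.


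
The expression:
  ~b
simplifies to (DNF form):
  ~b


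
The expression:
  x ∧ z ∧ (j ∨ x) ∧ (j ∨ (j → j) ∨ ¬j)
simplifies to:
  x ∧ z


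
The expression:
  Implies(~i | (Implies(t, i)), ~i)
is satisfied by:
  {i: False}


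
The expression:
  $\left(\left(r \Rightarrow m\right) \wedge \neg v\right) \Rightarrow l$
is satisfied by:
  {v: True, r: True, l: True, m: False}
  {v: True, l: True, m: False, r: False}
  {v: True, r: True, l: True, m: True}
  {v: True, l: True, m: True, r: False}
  {v: True, r: True, m: False, l: False}
  {v: True, m: False, l: False, r: False}
  {v: True, r: True, m: True, l: False}
  {v: True, m: True, l: False, r: False}
  {r: True, l: True, m: False, v: False}
  {l: True, r: False, m: False, v: False}
  {r: True, l: True, m: True, v: False}
  {l: True, m: True, r: False, v: False}
  {r: True, m: False, l: False, v: False}


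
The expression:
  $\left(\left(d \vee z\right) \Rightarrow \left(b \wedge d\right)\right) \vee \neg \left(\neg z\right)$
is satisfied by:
  {b: True, z: True, d: False}
  {b: True, z: False, d: False}
  {z: True, b: False, d: False}
  {b: False, z: False, d: False}
  {b: True, d: True, z: True}
  {b: True, d: True, z: False}
  {d: True, z: True, b: False}


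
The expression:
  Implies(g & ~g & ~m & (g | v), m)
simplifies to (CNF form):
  True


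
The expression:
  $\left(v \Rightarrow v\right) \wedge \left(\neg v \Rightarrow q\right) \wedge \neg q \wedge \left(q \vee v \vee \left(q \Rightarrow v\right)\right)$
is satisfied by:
  {v: True, q: False}


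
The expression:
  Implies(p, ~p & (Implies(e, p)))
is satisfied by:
  {p: False}


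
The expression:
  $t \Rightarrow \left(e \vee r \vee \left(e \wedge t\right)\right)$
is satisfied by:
  {r: True, e: True, t: False}
  {r: True, e: False, t: False}
  {e: True, r: False, t: False}
  {r: False, e: False, t: False}
  {r: True, t: True, e: True}
  {r: True, t: True, e: False}
  {t: True, e: True, r: False}


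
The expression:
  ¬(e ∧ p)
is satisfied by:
  {p: False, e: False}
  {e: True, p: False}
  {p: True, e: False}


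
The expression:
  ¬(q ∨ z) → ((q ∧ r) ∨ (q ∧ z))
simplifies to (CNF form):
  q ∨ z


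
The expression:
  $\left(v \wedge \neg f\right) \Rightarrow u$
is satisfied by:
  {u: True, f: True, v: False}
  {u: True, f: False, v: False}
  {f: True, u: False, v: False}
  {u: False, f: False, v: False}
  {u: True, v: True, f: True}
  {u: True, v: True, f: False}
  {v: True, f: True, u: False}


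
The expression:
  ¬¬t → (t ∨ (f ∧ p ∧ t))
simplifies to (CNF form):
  True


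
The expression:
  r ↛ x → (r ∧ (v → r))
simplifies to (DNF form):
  True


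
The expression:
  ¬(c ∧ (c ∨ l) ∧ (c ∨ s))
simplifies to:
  ¬c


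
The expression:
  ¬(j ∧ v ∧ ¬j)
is always true.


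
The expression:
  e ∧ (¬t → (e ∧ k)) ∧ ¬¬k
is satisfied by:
  {e: True, k: True}


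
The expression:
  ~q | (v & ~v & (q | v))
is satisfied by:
  {q: False}


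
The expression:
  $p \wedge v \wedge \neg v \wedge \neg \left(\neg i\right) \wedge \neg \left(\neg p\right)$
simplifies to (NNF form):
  $\text{False}$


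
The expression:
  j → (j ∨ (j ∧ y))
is always true.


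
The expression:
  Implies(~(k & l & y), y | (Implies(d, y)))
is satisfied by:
  {y: True, d: False}
  {d: False, y: False}
  {d: True, y: True}


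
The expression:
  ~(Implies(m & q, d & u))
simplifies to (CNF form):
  m & q & (~d | ~u)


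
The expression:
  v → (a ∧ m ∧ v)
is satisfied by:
  {a: True, m: True, v: False}
  {a: True, m: False, v: False}
  {m: True, a: False, v: False}
  {a: False, m: False, v: False}
  {a: True, v: True, m: True}


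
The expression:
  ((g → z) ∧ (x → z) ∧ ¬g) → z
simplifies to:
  g ∨ x ∨ z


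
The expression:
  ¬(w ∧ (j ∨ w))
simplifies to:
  ¬w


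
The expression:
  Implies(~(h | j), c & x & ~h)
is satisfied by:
  {c: True, h: True, j: True, x: True}
  {c: True, h: True, j: True, x: False}
  {h: True, j: True, x: True, c: False}
  {h: True, j: True, x: False, c: False}
  {c: True, h: True, x: True, j: False}
  {c: True, h: True, x: False, j: False}
  {h: True, x: True, j: False, c: False}
  {h: True, x: False, j: False, c: False}
  {c: True, j: True, x: True, h: False}
  {c: True, j: True, x: False, h: False}
  {j: True, x: True, h: False, c: False}
  {j: True, h: False, x: False, c: False}
  {c: True, x: True, h: False, j: False}


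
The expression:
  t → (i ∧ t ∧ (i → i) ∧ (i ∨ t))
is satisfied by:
  {i: True, t: False}
  {t: False, i: False}
  {t: True, i: True}


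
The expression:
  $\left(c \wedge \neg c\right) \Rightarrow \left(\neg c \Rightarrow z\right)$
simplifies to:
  $\text{True}$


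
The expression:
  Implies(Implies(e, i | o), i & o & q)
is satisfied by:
  {q: True, e: True, o: False, i: False}
  {e: True, i: False, q: False, o: False}
  {i: True, o: True, q: True, e: True}
  {i: True, o: True, q: True, e: False}


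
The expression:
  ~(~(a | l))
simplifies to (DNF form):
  a | l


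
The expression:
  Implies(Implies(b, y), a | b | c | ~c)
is always true.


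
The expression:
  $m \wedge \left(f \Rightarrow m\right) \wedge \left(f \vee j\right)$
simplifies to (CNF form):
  $m \wedge \left(f \vee j\right)$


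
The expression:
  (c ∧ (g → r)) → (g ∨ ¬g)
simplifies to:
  True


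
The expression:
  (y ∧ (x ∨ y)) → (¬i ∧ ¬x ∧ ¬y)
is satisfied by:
  {y: False}


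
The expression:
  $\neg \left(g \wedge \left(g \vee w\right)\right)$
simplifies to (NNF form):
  $\neg g$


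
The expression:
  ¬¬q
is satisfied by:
  {q: True}


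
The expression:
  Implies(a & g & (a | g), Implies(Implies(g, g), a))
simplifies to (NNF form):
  True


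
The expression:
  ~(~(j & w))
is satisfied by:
  {j: True, w: True}


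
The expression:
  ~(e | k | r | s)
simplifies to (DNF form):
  ~e & ~k & ~r & ~s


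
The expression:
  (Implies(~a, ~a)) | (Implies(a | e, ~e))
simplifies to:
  True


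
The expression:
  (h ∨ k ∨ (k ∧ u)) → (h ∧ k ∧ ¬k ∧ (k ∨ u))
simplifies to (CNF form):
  ¬h ∧ ¬k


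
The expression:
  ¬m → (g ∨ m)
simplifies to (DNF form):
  g ∨ m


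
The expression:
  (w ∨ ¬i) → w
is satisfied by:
  {i: True, w: True}
  {i: True, w: False}
  {w: True, i: False}


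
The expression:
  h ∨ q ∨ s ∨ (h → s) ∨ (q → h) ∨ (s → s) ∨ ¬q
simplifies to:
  True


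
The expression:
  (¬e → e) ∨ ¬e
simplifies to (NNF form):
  True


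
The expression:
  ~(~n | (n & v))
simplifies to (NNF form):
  n & ~v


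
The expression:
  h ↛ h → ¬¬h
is always true.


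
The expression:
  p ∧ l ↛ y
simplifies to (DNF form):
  l ∧ p ∧ ¬y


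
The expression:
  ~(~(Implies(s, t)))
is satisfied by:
  {t: True, s: False}
  {s: False, t: False}
  {s: True, t: True}


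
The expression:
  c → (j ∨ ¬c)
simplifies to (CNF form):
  j ∨ ¬c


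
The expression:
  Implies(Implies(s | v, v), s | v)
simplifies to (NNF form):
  s | v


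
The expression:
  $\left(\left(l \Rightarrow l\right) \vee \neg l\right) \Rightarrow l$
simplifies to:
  $l$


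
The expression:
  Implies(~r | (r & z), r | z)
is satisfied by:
  {r: True, z: True}
  {r: True, z: False}
  {z: True, r: False}


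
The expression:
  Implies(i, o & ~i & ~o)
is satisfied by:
  {i: False}


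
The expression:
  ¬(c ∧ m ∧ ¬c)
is always true.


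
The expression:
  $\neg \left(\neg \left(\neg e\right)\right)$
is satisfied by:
  {e: False}


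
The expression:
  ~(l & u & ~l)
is always true.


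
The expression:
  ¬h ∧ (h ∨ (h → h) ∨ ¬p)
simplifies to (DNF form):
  ¬h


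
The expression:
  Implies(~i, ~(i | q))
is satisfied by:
  {i: True, q: False}
  {q: False, i: False}
  {q: True, i: True}


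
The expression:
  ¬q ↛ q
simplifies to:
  True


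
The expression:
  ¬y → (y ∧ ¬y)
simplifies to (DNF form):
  y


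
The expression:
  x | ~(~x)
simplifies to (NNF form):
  x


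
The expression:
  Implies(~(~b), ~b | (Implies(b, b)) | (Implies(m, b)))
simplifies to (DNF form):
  True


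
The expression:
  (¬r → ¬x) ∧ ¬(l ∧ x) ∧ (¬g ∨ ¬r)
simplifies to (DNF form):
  (¬g ∧ ¬x) ∨ (¬r ∧ ¬x) ∨ (r ∧ ¬g ∧ ¬l) ∨ (r ∧ ¬g ∧ ¬x) ∨ (r ∧ ¬l ∧ ¬r) ∨ (r ∧ ¬r ∧ ¬x) ∨ (¬g ∧ ¬l ∧ ¬x) ∨ (¬l ∧ ¬r ∧ ¬x)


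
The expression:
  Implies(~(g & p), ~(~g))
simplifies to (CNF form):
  g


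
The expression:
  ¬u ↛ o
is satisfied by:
  {o: True, u: False}
  {u: False, o: False}
  {u: True, o: True}


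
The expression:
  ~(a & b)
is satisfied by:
  {a: False, b: False}
  {b: True, a: False}
  {a: True, b: False}


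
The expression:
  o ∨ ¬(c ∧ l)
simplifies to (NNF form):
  o ∨ ¬c ∨ ¬l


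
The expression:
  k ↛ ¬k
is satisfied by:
  {k: True}


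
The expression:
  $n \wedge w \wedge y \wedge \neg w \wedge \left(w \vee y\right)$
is never true.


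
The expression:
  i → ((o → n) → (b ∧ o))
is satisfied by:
  {b: True, o: True, i: False, n: False}
  {o: True, b: False, i: False, n: False}
  {b: True, n: True, o: True, i: False}
  {n: True, o: True, b: False, i: False}
  {b: True, n: False, o: False, i: False}
  {n: False, o: False, i: False, b: False}
  {b: True, n: True, o: False, i: False}
  {n: True, b: False, o: False, i: False}
  {b: True, i: True, o: True, n: False}
  {i: True, o: True, n: False, b: False}
  {b: True, n: True, i: True, o: True}


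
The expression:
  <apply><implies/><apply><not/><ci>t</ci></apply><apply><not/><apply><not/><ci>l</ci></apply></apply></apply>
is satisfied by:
  {t: True, l: True}
  {t: True, l: False}
  {l: True, t: False}


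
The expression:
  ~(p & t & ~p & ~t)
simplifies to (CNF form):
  True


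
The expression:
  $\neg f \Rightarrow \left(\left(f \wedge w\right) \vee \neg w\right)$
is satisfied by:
  {f: True, w: False}
  {w: False, f: False}
  {w: True, f: True}


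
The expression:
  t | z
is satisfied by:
  {t: True, z: True}
  {t: True, z: False}
  {z: True, t: False}


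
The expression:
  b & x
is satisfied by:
  {b: True, x: True}


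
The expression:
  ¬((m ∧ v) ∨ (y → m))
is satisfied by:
  {y: True, m: False}


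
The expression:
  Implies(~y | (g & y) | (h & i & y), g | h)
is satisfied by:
  {y: True, g: True, h: True}
  {y: True, g: True, h: False}
  {y: True, h: True, g: False}
  {y: True, h: False, g: False}
  {g: True, h: True, y: False}
  {g: True, h: False, y: False}
  {h: True, g: False, y: False}


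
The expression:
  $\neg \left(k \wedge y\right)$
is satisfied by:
  {k: False, y: False}
  {y: True, k: False}
  {k: True, y: False}


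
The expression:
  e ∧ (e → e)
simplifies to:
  e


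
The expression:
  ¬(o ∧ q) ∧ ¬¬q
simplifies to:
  q ∧ ¬o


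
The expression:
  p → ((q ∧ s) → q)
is always true.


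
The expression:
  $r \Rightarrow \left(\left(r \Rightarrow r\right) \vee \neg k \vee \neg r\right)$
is always true.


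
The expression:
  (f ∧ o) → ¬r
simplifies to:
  ¬f ∨ ¬o ∨ ¬r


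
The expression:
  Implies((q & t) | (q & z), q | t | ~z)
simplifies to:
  True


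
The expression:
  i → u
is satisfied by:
  {u: True, i: False}
  {i: False, u: False}
  {i: True, u: True}


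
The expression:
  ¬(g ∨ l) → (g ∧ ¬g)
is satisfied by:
  {l: True, g: True}
  {l: True, g: False}
  {g: True, l: False}


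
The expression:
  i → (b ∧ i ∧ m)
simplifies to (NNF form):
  (b ∧ m) ∨ ¬i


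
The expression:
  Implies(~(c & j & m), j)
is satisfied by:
  {j: True}


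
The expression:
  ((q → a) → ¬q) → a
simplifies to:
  a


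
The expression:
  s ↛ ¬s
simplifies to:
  s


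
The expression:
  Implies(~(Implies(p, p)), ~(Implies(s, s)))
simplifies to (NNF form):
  True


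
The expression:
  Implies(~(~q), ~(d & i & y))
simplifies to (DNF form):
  ~d | ~i | ~q | ~y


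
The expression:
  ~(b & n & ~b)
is always true.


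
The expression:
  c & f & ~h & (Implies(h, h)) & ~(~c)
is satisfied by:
  {c: True, f: True, h: False}


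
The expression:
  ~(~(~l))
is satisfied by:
  {l: False}


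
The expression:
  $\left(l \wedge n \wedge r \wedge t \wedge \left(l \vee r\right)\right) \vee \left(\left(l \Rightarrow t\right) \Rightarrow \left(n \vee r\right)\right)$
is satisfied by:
  {r: True, n: True, l: True, t: False}
  {r: True, n: True, l: False, t: False}
  {r: True, n: True, t: True, l: True}
  {r: True, n: True, t: True, l: False}
  {r: True, l: True, t: False, n: False}
  {r: True, l: False, t: False, n: False}
  {r: True, t: True, l: True, n: False}
  {r: True, t: True, l: False, n: False}
  {n: True, l: True, t: False, r: False}
  {n: True, l: False, t: False, r: False}
  {n: True, t: True, l: True, r: False}
  {n: True, t: True, l: False, r: False}
  {l: True, n: False, t: False, r: False}


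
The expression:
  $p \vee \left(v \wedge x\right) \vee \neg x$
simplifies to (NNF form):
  $p \vee v \vee \neg x$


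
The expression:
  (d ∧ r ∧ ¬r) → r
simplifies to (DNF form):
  True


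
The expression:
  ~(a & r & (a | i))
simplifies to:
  ~a | ~r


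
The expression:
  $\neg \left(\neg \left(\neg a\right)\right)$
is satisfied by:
  {a: False}


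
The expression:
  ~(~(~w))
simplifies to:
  ~w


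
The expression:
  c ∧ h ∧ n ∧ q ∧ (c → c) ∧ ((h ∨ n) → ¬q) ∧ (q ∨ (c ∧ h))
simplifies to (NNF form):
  False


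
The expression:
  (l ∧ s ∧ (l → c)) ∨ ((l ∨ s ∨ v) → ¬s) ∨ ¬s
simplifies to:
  (c ∧ l) ∨ ¬s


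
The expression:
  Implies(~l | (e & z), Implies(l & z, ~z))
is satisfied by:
  {l: False, e: False, z: False}
  {z: True, l: False, e: False}
  {e: True, l: False, z: False}
  {z: True, e: True, l: False}
  {l: True, z: False, e: False}
  {z: True, l: True, e: False}
  {e: True, l: True, z: False}


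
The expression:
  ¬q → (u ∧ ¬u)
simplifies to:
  q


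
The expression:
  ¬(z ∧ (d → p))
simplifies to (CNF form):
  (d ∨ ¬z) ∧ (¬p ∨ ¬z)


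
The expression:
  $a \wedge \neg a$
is never true.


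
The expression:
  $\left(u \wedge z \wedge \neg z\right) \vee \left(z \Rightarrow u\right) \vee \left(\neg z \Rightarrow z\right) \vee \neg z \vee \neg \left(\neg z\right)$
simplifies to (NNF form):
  $\text{True}$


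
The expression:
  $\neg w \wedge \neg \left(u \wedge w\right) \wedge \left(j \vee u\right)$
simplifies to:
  $\neg w \wedge \left(j \vee u\right)$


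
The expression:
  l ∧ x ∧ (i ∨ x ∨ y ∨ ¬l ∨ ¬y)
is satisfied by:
  {x: True, l: True}


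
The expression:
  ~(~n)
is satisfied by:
  {n: True}


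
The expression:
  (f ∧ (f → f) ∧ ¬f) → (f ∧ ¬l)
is always true.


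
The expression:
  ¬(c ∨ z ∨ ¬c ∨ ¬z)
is never true.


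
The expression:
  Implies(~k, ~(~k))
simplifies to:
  k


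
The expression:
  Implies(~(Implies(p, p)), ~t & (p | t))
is always true.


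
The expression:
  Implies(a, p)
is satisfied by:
  {p: True, a: False}
  {a: False, p: False}
  {a: True, p: True}


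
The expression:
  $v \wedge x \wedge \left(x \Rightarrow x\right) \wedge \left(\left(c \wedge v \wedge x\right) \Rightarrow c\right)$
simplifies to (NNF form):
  $v \wedge x$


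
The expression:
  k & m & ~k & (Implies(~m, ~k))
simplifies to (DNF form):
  False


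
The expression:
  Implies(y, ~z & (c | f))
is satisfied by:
  {f: True, c: True, y: False, z: False}
  {f: True, c: False, y: False, z: False}
  {c: True, z: False, f: False, y: False}
  {z: False, c: False, f: False, y: False}
  {z: True, f: True, c: True, y: False}
  {z: True, f: True, c: False, y: False}
  {z: True, c: True, f: False, y: False}
  {z: True, c: False, f: False, y: False}
  {y: True, f: True, c: True, z: False}
  {y: True, f: True, c: False, z: False}
  {y: True, c: True, f: False, z: False}


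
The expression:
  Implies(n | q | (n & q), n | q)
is always true.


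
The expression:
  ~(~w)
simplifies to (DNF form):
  w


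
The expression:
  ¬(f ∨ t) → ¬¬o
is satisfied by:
  {t: True, f: True, o: True}
  {t: True, f: True, o: False}
  {t: True, o: True, f: False}
  {t: True, o: False, f: False}
  {f: True, o: True, t: False}
  {f: True, o: False, t: False}
  {o: True, f: False, t: False}


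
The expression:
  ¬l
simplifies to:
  ¬l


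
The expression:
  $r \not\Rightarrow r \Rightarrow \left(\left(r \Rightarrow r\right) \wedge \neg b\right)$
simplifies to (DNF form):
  $\text{True}$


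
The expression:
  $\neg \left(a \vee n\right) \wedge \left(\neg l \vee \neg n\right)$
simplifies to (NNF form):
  $\neg a \wedge \neg n$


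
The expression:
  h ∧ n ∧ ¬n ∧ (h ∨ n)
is never true.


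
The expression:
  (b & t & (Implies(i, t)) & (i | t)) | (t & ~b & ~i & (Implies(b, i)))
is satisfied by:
  {t: True, b: True, i: False}
  {t: True, i: False, b: False}
  {t: True, b: True, i: True}


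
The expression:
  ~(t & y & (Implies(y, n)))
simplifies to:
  ~n | ~t | ~y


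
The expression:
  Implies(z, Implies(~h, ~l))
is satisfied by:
  {h: True, l: False, z: False}
  {l: False, z: False, h: False}
  {z: True, h: True, l: False}
  {z: True, l: False, h: False}
  {h: True, l: True, z: False}
  {l: True, h: False, z: False}
  {z: True, l: True, h: True}


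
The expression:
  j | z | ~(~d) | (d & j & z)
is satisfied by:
  {d: True, z: True, j: True}
  {d: True, z: True, j: False}
  {d: True, j: True, z: False}
  {d: True, j: False, z: False}
  {z: True, j: True, d: False}
  {z: True, j: False, d: False}
  {j: True, z: False, d: False}


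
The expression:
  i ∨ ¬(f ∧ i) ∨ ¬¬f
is always true.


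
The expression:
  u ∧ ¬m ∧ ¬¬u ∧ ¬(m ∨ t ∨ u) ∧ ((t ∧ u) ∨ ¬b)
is never true.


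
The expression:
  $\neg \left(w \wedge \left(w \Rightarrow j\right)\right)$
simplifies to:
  $\neg j \vee \neg w$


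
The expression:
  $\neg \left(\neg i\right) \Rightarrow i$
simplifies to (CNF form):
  $\text{True}$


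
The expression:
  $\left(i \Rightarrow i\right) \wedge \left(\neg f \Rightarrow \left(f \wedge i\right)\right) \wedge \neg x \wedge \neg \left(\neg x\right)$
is never true.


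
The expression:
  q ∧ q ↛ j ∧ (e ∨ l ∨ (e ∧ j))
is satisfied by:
  {l: True, e: True, q: True, j: False}
  {l: True, q: True, j: False, e: False}
  {e: True, q: True, j: False, l: False}


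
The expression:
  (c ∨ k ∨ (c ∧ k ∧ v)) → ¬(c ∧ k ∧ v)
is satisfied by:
  {k: False, c: False, v: False}
  {v: True, k: False, c: False}
  {c: True, k: False, v: False}
  {v: True, c: True, k: False}
  {k: True, v: False, c: False}
  {v: True, k: True, c: False}
  {c: True, k: True, v: False}


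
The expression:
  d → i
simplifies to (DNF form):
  i ∨ ¬d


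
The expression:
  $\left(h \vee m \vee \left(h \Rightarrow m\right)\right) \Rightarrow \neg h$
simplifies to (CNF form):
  $\neg h$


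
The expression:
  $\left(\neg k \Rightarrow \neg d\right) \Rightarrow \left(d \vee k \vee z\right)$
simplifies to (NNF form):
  $d \vee k \vee z$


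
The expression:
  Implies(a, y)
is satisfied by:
  {y: True, a: False}
  {a: False, y: False}
  {a: True, y: True}


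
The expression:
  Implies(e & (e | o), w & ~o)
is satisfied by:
  {w: True, o: False, e: False}
  {o: False, e: False, w: False}
  {w: True, o: True, e: False}
  {o: True, w: False, e: False}
  {e: True, w: True, o: False}


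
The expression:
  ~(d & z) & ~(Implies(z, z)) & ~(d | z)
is never true.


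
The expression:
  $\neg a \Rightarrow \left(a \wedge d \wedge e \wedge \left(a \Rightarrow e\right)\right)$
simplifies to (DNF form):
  $a$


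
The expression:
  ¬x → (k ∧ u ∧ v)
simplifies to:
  x ∨ (k ∧ u ∧ v)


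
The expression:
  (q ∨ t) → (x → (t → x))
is always true.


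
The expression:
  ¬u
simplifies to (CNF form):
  ¬u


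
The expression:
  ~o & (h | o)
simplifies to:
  h & ~o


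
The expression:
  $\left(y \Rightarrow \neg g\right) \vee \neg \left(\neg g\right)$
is always true.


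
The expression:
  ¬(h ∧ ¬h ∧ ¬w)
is always true.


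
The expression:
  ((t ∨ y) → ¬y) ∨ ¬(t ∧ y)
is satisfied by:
  {t: False, y: False}
  {y: True, t: False}
  {t: True, y: False}


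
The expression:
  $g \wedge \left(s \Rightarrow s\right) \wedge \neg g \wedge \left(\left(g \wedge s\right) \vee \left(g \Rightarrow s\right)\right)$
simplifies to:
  $\text{False}$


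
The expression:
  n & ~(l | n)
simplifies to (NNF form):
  False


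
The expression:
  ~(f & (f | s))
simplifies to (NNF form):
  ~f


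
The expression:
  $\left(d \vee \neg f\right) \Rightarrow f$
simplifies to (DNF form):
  $f$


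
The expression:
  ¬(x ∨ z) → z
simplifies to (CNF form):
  x ∨ z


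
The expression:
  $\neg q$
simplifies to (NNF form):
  $\neg q$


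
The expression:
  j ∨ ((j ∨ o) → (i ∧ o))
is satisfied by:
  {i: True, j: True, o: False}
  {i: True, j: False, o: False}
  {j: True, i: False, o: False}
  {i: False, j: False, o: False}
  {i: True, o: True, j: True}
  {i: True, o: True, j: False}
  {o: True, j: True, i: False}


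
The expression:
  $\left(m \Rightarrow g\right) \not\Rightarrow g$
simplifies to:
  $\neg g \wedge \neg m$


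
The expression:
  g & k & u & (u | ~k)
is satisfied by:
  {u: True, g: True, k: True}


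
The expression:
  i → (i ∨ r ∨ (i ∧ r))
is always true.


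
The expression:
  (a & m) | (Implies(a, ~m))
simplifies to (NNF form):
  True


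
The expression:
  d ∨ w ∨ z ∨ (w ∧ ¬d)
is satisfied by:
  {d: True, z: True, w: True}
  {d: True, z: True, w: False}
  {d: True, w: True, z: False}
  {d: True, w: False, z: False}
  {z: True, w: True, d: False}
  {z: True, w: False, d: False}
  {w: True, z: False, d: False}


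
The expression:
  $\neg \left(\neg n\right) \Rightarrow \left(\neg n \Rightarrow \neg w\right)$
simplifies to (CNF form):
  $\text{True}$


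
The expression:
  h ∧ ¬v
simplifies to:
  h ∧ ¬v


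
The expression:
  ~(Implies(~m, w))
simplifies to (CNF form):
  ~m & ~w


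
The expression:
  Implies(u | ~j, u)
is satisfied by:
  {u: True, j: True}
  {u: True, j: False}
  {j: True, u: False}


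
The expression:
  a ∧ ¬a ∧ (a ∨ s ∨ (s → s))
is never true.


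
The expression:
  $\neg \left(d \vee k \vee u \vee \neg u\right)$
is never true.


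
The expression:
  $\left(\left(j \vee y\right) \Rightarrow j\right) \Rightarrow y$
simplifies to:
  $y$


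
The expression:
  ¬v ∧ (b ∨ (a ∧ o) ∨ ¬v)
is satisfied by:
  {v: False}


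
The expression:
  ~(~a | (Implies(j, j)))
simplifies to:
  False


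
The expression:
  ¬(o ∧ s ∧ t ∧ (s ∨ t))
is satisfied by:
  {s: False, t: False, o: False}
  {o: True, s: False, t: False}
  {t: True, s: False, o: False}
  {o: True, t: True, s: False}
  {s: True, o: False, t: False}
  {o: True, s: True, t: False}
  {t: True, s: True, o: False}


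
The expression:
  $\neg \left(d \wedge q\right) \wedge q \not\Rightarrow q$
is never true.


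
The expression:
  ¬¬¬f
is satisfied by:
  {f: False}


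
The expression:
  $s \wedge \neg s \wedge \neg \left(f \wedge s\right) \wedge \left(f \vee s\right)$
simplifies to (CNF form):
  $\text{False}$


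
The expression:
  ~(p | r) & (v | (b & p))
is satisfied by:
  {v: True, p: False, r: False}


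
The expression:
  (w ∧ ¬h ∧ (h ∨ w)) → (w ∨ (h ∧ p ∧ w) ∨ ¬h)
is always true.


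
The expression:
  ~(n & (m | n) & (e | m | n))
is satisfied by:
  {n: False}


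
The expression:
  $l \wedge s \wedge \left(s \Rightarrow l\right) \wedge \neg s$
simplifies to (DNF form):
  $\text{False}$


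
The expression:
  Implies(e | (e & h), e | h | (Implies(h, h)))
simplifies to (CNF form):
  True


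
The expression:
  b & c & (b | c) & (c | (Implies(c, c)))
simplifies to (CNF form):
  b & c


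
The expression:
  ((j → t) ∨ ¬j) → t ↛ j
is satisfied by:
  {t: True, j: False}
  {j: True, t: False}


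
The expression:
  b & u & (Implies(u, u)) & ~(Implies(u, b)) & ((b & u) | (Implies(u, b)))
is never true.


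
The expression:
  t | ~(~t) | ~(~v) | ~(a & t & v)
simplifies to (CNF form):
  True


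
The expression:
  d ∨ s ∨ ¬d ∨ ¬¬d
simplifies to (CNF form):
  True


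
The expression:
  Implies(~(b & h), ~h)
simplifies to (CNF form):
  b | ~h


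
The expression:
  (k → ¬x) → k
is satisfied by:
  {k: True}


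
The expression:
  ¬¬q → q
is always true.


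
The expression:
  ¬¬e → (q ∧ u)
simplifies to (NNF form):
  (q ∧ u) ∨ ¬e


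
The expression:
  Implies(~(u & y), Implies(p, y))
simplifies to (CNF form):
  y | ~p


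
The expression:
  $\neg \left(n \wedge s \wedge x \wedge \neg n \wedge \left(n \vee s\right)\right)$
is always true.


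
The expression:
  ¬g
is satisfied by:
  {g: False}


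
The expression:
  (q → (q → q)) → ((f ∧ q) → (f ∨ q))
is always true.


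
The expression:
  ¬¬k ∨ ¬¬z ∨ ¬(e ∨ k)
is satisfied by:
  {k: True, z: True, e: False}
  {k: True, e: False, z: False}
  {z: True, e: False, k: False}
  {z: False, e: False, k: False}
  {k: True, z: True, e: True}
  {k: True, e: True, z: False}
  {z: True, e: True, k: False}


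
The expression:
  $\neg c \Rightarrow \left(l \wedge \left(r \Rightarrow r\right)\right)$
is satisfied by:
  {c: True, l: True}
  {c: True, l: False}
  {l: True, c: False}


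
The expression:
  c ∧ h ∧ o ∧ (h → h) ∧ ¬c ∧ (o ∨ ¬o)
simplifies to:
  False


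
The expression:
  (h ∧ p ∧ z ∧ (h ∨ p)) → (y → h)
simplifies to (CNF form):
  True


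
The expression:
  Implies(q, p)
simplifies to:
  p | ~q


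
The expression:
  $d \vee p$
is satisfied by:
  {d: True, p: True}
  {d: True, p: False}
  {p: True, d: False}


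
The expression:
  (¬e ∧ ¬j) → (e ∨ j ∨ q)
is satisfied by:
  {q: True, e: True, j: True}
  {q: True, e: True, j: False}
  {q: True, j: True, e: False}
  {q: True, j: False, e: False}
  {e: True, j: True, q: False}
  {e: True, j: False, q: False}
  {j: True, e: False, q: False}


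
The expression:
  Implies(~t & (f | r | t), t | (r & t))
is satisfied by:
  {t: True, f: False, r: False}
  {r: True, t: True, f: False}
  {t: True, f: True, r: False}
  {r: True, t: True, f: True}
  {r: False, f: False, t: False}


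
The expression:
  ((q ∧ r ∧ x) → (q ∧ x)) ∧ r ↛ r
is never true.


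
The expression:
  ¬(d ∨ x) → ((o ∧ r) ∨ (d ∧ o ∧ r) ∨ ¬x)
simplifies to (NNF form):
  True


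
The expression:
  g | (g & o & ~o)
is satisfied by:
  {g: True}


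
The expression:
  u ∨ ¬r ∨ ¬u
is always true.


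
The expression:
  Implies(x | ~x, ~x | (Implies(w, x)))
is always true.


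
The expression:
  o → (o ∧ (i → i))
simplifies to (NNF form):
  True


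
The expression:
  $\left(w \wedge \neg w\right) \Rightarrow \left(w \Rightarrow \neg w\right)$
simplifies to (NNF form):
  $\text{True}$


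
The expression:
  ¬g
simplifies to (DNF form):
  ¬g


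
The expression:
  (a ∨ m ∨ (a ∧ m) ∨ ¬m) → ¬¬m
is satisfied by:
  {m: True}


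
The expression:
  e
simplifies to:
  e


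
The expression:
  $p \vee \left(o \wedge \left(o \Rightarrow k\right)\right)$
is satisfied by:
  {o: True, p: True, k: True}
  {o: True, p: True, k: False}
  {p: True, k: True, o: False}
  {p: True, k: False, o: False}
  {o: True, k: True, p: False}


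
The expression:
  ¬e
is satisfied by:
  {e: False}


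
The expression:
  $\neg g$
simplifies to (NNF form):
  $\neg g$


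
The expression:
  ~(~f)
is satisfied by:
  {f: True}


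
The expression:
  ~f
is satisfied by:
  {f: False}


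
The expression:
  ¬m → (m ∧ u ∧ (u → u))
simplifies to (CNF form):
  m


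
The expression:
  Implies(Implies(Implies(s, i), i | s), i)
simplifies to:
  i | ~s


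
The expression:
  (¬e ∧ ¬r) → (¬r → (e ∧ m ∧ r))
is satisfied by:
  {r: True, e: True}
  {r: True, e: False}
  {e: True, r: False}


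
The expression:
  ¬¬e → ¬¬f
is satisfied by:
  {f: True, e: False}
  {e: False, f: False}
  {e: True, f: True}


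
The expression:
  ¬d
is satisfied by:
  {d: False}


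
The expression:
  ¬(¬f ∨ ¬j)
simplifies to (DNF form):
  f ∧ j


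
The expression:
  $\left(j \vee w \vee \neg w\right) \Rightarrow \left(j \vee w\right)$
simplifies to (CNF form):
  $j \vee w$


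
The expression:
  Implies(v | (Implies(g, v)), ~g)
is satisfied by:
  {g: False, v: False}
  {v: True, g: False}
  {g: True, v: False}


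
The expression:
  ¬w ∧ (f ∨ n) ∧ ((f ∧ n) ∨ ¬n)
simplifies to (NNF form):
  f ∧ ¬w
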